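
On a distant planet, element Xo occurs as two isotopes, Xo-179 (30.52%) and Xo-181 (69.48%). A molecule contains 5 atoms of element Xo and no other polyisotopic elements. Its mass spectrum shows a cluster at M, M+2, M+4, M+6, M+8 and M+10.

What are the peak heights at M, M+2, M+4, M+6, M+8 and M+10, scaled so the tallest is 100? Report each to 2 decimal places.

0.74 : 8.48 : 38.59 : 87.85 : 100.00 : 45.53

Expanding (0.3052 + 0.6948)^5:
P(M) = 0.3052^5 = 0.002648
P(M+2) = 5 × 0.3052^4 × 0.6948^1 = 0.030142
P(M+4) = 10 × 0.3052^3 × 0.6948^2 = 0.137238
P(M+6) = 10 × 0.3052^2 × 0.6948^3 = 0.312427
P(M+8) = 5 × 0.3052^1 × 0.6948^4 = 0.355626
P(M+10) = 0.6948^5 = 0.161919
The M+8 peak is largest (0.355626); scaling to 100 gives 0.74 : 8.48 : 38.59 : 87.85 : 100.00 : 45.53.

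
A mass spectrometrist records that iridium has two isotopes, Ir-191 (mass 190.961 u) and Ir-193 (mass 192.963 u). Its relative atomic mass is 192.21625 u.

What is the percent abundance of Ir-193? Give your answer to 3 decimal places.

Writing the weighted mean with unknown fraction x of Ir-191:
190.961·x + 192.963·(1 − x) = 192.21625
(190.961 − 192.963)·x = 192.21625 − 192.963
x = -0.74675 / -2.002 = 0.37300 → 37.300% Ir-191, 62.700% Ir-193.

62.700%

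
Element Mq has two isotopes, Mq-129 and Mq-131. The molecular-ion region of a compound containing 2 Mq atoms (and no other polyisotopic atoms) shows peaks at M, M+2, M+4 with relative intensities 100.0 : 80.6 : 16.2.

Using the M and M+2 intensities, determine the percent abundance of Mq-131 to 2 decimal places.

Write p for the Mq-129 fraction. I(M+2)/I(M) = [C(2,1)·p^1·(1−p)] / p^2 = 2·(1−p)/p = 80.6/100.0 = 0.8060
(1−p)/p = 0.8060/2 = 0.4030  ⇒  p = 1/(1 + 0.4030) = 0.7128
Mq-129: 71.28%, Mq-131: 28.72%.

28.72%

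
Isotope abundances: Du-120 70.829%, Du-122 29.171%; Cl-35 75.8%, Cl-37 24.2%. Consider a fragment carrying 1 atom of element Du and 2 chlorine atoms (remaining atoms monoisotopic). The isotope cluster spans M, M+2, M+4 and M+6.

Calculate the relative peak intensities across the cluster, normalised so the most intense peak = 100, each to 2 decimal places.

95.20 : 100.00 : 34.74 : 4.00

Element Du pattern (n=1): 0.70829 : 0.29171
Chlorine pattern (n=2): 0.574564 : 0.366872 : 0.058564
Convolve the two distributions (both contribute in 2-u steps):
  M: 0.70829×0.574564 = 0.406958
  M+2: 0.70829×0.366872 + 0.29171×0.574564 = 0.427458
  M+4: 0.70829×0.058564 + 0.29171×0.366872 = 0.148501
  M+6: 0.29171×0.058564 = 0.017084
Scale to base peak (0.427458) = 100: 95.20 : 100.00 : 34.74 : 4.00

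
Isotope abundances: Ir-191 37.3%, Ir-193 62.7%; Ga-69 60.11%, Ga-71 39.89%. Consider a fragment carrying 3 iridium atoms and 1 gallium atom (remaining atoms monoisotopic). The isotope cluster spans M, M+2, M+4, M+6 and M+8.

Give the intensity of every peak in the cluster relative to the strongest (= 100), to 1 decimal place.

Iridium pattern (n=3): 0.05189512 : 0.26170165 : 0.43991135 : 0.24649188
Gallium pattern (n=1): 0.6011 : 0.3989
Convolve the two distributions (both contribute in 2-u steps):
  M: 0.05189512×0.6011 = 0.031194
  M+2: 0.05189512×0.3989 + 0.26170165×0.6011 = 0.178010
  M+4: 0.26170165×0.3989 + 0.43991135×0.6011 = 0.368824
  M+6: 0.43991135×0.3989 + 0.24649188×0.6011 = 0.323647
  M+8: 0.24649188×0.3989 = 0.098326
Scale to base peak (0.368824) = 100: 8.5 : 48.3 : 100.0 : 87.8 : 26.7

8.5 : 48.3 : 100.0 : 87.8 : 26.7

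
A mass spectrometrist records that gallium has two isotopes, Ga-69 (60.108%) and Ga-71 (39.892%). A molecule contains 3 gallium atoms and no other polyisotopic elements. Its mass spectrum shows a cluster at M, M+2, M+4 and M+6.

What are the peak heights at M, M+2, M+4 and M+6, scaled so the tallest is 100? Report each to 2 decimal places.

50.23 : 100.00 : 66.37 : 14.68

Expanding (0.60108 + 0.39892)^3:
P(M) = 0.60108^3 = 0.217169
P(M+2) = 3 × 0.60108^2 × 0.39892^1 = 0.432386
P(M+4) = 3 × 0.60108^1 × 0.39892^2 = 0.286963
P(M+6) = 0.39892^3 = 0.063483
The M+2 peak is largest (0.432386); scaling to 100 gives 50.23 : 100.00 : 66.37 : 14.68.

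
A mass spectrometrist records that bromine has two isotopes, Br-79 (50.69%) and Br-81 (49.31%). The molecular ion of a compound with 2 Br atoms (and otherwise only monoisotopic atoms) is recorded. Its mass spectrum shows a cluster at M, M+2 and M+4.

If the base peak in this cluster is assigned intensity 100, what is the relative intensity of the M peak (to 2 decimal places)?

51.40

Binomial terms of (0.5069 + 0.4931)^2: M 0.2569, M+2 0.4999, M+4 0.2431 → M+2 is the base peak.
P(M+2) = C(2,1) × 0.5069^1 × 0.4931^1 = 2 × 0.5069 × 0.4931 = 0.499905 (base)
P(M) = C(2,0) × 0.5069^2 × 0.4931^0 = 1 × 0.25694761 × 1.0000 = 0.256948
Relative intensity = 0.256948 / 0.499905 × 100 = 51.40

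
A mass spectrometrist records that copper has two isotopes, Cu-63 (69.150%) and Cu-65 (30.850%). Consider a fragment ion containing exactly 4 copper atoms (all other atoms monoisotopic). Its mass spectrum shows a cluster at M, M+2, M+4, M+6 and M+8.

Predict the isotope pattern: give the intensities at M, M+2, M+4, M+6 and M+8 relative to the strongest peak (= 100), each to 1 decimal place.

Expanding (0.69150 + 0.30850)^4:
P(M) = 0.69150^4 = 0.228649
P(M+2) = 4 × 0.69150^3 × 0.30850^1 = 0.408030
P(M+4) = 6 × 0.69150^2 × 0.30850^2 = 0.273052
P(M+6) = 4 × 0.69150^1 × 0.30850^3 = 0.081212
P(M+8) = 0.30850^4 = 0.009058
The M+2 peak is largest (0.408030); scaling to 100 gives 56.0 : 100.0 : 66.9 : 19.9 : 2.2.

56.0 : 100.0 : 66.9 : 19.9 : 2.2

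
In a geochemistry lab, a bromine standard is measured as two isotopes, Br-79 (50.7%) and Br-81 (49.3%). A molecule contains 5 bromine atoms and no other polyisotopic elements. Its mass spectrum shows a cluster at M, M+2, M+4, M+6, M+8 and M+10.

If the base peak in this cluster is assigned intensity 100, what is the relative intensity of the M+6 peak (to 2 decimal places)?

(0.507 + 0.493)^5 gives M 0.0335, M+2 0.1629, M+4 0.3168, M+6 0.3080, M+8 0.1497, M+10 0.0291; the largest is M+4.
P(M+4) = C(5,2) × 0.507^3 × 0.493^2 = 10 × 0.13032384 × 0.243049 = 0.316751 (base)
P(M+6) = C(5,3) × 0.507^2 × 0.493^3 = 10 × 0.257049 × 0.11982316 = 0.308004
Relative intensity = 0.308004 / 0.316751 × 100 = 97.24

97.24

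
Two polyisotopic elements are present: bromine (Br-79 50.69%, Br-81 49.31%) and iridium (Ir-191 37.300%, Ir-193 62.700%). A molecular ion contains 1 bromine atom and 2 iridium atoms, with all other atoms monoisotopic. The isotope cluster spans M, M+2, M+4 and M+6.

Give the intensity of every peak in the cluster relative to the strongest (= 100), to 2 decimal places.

16.40 : 71.11 : 100.00 : 45.09

Bromine pattern (n=1): 0.5069 : 0.4931
Iridium pattern (n=2): 0.139129 : 0.467742 : 0.393129
Convolve the two distributions (both contribute in 2-u steps):
  M: 0.5069×0.139129 = 0.070524
  M+2: 0.5069×0.467742 + 0.4931×0.139129 = 0.305703
  M+4: 0.5069×0.393129 + 0.4931×0.467742 = 0.429921
  M+6: 0.4931×0.393129 = 0.193852
Scale to base peak (0.429921) = 100: 16.40 : 71.11 : 100.00 : 45.09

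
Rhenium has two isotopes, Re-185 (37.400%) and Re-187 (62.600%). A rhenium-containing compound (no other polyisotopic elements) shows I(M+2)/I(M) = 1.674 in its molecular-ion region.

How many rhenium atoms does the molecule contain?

1

The M+2/M ratio from n Re atoms is n · q/p = n · 0.62600/0.37400.
n = 1.674 × 0.37400/0.62600 = 1.00 ≈ 1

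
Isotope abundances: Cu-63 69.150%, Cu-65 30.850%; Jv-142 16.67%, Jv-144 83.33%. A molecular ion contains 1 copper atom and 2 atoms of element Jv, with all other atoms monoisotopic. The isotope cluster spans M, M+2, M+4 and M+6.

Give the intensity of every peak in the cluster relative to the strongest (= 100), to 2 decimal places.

Copper pattern (n=1): 0.6915 : 0.3085
Element Jv pattern (n=2): 0.02778889 : 0.27782222 : 0.69438889
Convolve the two distributions (both contribute in 2-u steps):
  M: 0.6915×0.02778889 = 0.019216
  M+2: 0.6915×0.27782222 + 0.3085×0.02778889 = 0.200687
  M+4: 0.6915×0.69438889 + 0.3085×0.27782222 = 0.565878
  M+6: 0.3085×0.69438889 = 0.214219
Scale to base peak (0.565878) = 100: 3.40 : 35.46 : 100.00 : 37.86

3.40 : 35.46 : 100.00 : 37.86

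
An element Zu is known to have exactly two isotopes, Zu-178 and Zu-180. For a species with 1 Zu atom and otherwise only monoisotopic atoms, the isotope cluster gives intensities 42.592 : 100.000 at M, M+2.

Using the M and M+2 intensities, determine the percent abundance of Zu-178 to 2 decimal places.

29.87%

Let p = fractional abundance of Zu-178. I(M+2)/I(M) = [C(1,1)·p^0·(1−p)] / p^1 = 1·(1−p)/p = 100.000/42.592 = 2.3479
(1−p)/p = 2.3479/1 = 2.3479  ⇒  p = 1/(1 + 2.3479) = 0.2987
Zu-178: 29.87%, Zu-180: 70.13%.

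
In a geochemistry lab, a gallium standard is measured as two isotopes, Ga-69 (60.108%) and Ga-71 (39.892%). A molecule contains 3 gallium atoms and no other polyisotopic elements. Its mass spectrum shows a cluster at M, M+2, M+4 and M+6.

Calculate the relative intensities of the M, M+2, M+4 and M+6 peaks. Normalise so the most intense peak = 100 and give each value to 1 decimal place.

Expanding (0.60108 + 0.39892)^3:
P(M) = 0.60108^3 = 0.217169
P(M+2) = 3 × 0.60108^2 × 0.39892^1 = 0.432386
P(M+4) = 3 × 0.60108^1 × 0.39892^2 = 0.286963
P(M+6) = 0.39892^3 = 0.063483
The M+2 peak is largest (0.432386); scaling to 100 gives 50.2 : 100.0 : 66.4 : 14.7.

50.2 : 100.0 : 66.4 : 14.7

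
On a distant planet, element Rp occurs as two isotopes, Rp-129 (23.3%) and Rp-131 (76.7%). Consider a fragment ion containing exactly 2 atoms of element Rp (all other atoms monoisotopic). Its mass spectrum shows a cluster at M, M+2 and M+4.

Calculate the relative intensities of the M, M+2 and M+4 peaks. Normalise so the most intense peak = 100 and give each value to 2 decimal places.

9.23 : 60.76 : 100.00

The 2 Rp atoms are independent, so intensities follow the terms of (0.233 + 0.767)^2.
P(M) = 0.233^2 = 0.054289
P(M+2) = 2 × 0.233^1 × 0.767^1 = 0.357422
P(M+4) = 0.767^2 = 0.588289
The M+4 peak is largest (0.588289); scaling to 100 gives 9.23 : 60.76 : 100.00.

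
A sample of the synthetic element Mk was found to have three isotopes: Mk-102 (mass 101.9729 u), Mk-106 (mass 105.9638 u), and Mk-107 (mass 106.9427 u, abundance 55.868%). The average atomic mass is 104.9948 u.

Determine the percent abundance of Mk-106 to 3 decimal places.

The remaining 44.132% is split between Mk-102 (fraction x) and Mk-106 (fraction 0.44132 − x).
Substituting: 101.9729x + 105.9638(0.44132 − x) = 45.248052364
(101.9729 − 105.9638)x = -1.515891852  ⇒  x = 0.37984, y = 0.06148
Mk-102: 37.984%, Mk-106: 6.148%.

6.148%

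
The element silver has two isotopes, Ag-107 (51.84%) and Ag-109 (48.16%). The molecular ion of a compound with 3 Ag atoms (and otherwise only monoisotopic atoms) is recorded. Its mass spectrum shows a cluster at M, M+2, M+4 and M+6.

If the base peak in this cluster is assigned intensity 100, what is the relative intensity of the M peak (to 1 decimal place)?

35.9

Term probabilities: M 0.1393, M+2 0.3883, M+4 0.3607, M+6 0.1117. Base peak = M+2.
P(M+2) = C(3,1) × 0.5184^2 × 0.4816^1 = 3 × 0.26873856 × 0.4816 = 0.388273 (base)
P(M) = C(3,0) × 0.5184^3 × 0.4816^0 = 1 × 0.13931407 × 1.0000 = 0.139314
Relative intensity = 0.139314 / 0.388273 × 100 = 35.9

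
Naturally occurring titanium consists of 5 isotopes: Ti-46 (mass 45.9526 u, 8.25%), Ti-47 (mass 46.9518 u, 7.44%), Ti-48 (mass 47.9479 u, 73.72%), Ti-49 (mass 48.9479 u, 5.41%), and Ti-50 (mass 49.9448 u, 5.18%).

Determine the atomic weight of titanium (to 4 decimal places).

47.8667 u

Average mass = Σ (abundance × isotope mass) = 0.0825 × 45.9526 + 0.0744 × 46.9518 + 0.7372 × 47.9479 + 0.0541 × 48.9479 + 0.0518 × 49.9448
= 3.79109 + 3.49321 + 35.34719 + 2.64808 + 2.58714 = 47.86671 u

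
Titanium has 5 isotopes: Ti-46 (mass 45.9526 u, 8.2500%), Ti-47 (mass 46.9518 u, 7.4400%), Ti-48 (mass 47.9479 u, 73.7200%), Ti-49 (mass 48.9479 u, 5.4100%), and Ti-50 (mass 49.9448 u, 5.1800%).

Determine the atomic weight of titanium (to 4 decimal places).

47.8667 u

Ar = Σ fᵢ·mᵢ = 0.082500 × 45.9526 + 0.074400 × 46.9518 + 0.737200 × 47.9479 + 0.054100 × 48.9479 + 0.051800 × 49.9448
= 3.79109 + 3.49321 + 35.34719 + 2.64808 + 2.58714 = 47.86671 u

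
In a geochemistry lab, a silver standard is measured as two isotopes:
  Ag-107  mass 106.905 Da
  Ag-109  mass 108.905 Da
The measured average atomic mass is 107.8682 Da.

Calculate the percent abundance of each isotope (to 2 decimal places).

Ag-107: 51.84%, Ag-109: 48.16%

Let x be the fractional abundance of Ag-107; then Ag-109 has abundance 1 − x.
106.905·x + 108.905·(1 − x) = 107.8682
(106.905 − 108.905)·x = 107.8682 − 108.905
x = -1.0368 / -2.000 = 0.51840 → 51.84% Ag-107, 48.16% Ag-109.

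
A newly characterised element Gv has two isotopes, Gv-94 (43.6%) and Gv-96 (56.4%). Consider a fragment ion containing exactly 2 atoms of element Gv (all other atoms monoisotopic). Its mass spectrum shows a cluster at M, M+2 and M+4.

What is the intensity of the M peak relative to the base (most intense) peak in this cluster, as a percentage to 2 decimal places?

38.65%

(0.436 + 0.564)^2 gives M 0.1901, M+2 0.4918, M+4 0.3181; the largest is M+2.
P(M+2) = C(2,1) × 0.436^1 × 0.564^1 = 2 × 0.4360 × 0.5640 = 0.491808 (base)
P(M) = C(2,0) × 0.436^2 × 0.564^0 = 1 × 0.190096 × 1.0000 = 0.190096
Relative intensity = 0.190096 / 0.491808 × 100 = 38.65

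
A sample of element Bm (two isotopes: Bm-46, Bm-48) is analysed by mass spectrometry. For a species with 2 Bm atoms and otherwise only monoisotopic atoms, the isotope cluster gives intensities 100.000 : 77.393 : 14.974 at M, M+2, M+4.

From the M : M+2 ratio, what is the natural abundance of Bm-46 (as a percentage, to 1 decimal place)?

72.1%

Let p = fractional abundance of Bm-46. I(M+2)/I(M) = [C(2,1)·p^1·(1−p)] / p^2 = 2·(1−p)/p = 77.393/100.000 = 0.7739
(1−p)/p = 0.7739/2 = 0.3870  ⇒  p = 1/(1 + 0.3870) = 0.7210
Bm-46: 72.1%, Bm-48: 27.9%.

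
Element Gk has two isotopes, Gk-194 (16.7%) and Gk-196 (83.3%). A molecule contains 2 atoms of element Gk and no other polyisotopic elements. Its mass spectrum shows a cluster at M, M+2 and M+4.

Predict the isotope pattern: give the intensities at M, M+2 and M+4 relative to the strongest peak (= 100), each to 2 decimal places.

4.02 : 40.10 : 100.00

Each Gk atom is independently Gk-194 (p = 0.167) or Gk-196 (q = 0.833); the cluster is the binomial expansion (p + q)^2.
P(M) = 0.167^2 = 0.027889
P(M+2) = 2 × 0.167^1 × 0.833^1 = 0.278222
P(M+4) = 0.833^2 = 0.693889
The M+4 peak is largest (0.693889); scaling to 100 gives 4.02 : 40.10 : 100.00.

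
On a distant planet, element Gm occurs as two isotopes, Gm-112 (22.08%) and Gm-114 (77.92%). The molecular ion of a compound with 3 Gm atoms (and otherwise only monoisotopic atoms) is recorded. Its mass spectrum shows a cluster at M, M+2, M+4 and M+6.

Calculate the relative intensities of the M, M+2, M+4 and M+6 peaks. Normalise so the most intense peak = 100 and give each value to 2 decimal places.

Each Gm atom is independently Gm-112 (p = 0.2208) or Gm-114 (q = 0.7792); the cluster is the binomial expansion (p + q)^3.
P(M) = 0.2208^3 = 0.010765
P(M+2) = 3 × 0.2208^2 × 0.7792^1 = 0.113964
P(M+4) = 3 × 0.2208^1 × 0.7792^2 = 0.402178
P(M+6) = 0.7792^3 = 0.473093
The M+6 peak is largest (0.473093); scaling to 100 gives 2.28 : 24.09 : 85.01 : 100.00.

2.28 : 24.09 : 85.01 : 100.00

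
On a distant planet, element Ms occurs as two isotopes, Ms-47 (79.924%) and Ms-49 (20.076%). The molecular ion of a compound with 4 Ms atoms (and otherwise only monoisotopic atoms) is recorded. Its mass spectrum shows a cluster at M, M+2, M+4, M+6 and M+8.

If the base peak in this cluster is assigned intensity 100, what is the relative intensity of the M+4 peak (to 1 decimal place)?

Term probabilities: M 0.4080, M+2 0.4100, M+4 0.1545, M+6 0.0259, M+8 0.0016. Base peak = M+2.
P(M+2) = C(4,1) × 0.79924^3 × 0.20076^1 = 4 × 0.51054219 × 0.20076 = 0.409986 (base)
P(M+4) = C(4,2) × 0.79924^2 × 0.20076^2 = 6 × 0.63878458 × 0.04030458 = 0.154476
Relative intensity = 0.154476 / 0.409986 × 100 = 37.7

37.7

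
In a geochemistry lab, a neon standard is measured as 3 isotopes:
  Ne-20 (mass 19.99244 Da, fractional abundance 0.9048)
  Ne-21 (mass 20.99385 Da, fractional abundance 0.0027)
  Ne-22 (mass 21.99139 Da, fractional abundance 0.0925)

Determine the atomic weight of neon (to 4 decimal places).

Average mass = Σ (abundance × isotope mass) = 0.9048 × 19.99244 + 0.0027 × 20.99385 + 0.0925 × 21.99139
= 18.089160 + 0.056683 + 2.034204 = 20.180047 Da

20.1800 Da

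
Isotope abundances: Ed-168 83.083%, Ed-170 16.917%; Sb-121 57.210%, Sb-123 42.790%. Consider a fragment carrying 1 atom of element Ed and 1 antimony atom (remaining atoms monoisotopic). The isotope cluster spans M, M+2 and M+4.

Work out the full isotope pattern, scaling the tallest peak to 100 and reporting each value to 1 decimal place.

100.0 : 95.2 : 15.2

Element Ed pattern (n=1): 0.83083 : 0.16917
Antimony pattern (n=1): 0.5721 : 0.4279
Convolve the two distributions (both contribute in 2-u steps):
  M: 0.83083×0.5721 = 0.475318
  M+2: 0.83083×0.4279 + 0.16917×0.5721 = 0.452294
  M+4: 0.16917×0.4279 = 0.072388
Scale to base peak (0.475318) = 100: 100.0 : 95.2 : 15.2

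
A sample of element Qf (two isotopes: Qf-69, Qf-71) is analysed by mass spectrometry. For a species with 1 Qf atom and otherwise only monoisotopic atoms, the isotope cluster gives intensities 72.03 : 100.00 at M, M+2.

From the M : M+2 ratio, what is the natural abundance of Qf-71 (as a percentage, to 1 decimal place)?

Write p for the Qf-69 fraction. I(M+2)/I(M) = [C(1,1)·p^0·(1−p)] / p^1 = 1·(1−p)/p = 100.00/72.03 = 1.3883
(1−p)/p = 1.3883/1 = 1.3883  ⇒  p = 1/(1 + 1.3883) = 0.4187
Qf-69: 41.9%, Qf-71: 58.1%.

58.1%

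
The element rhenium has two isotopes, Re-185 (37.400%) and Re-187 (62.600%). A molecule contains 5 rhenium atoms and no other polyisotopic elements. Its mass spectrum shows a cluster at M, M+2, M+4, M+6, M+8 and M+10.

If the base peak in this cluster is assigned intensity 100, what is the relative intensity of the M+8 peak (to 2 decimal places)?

83.69

(0.37400 + 0.62600)^5 gives M 0.0073, M+2 0.0612, M+4 0.2050, M+6 0.3431, M+8 0.2872, M+10 0.0961; the largest is M+6.
P(M+6) = C(5,3) × 0.37400^2 × 0.62600^3 = 10 × 0.139876 × 0.24531438 = 0.343136 (base)
P(M+8) = C(5,4) × 0.37400^1 × 0.62600^4 = 5 × 0.3740 × 0.1535668 = 0.287170
Relative intensity = 0.287170 / 0.343136 × 100 = 83.69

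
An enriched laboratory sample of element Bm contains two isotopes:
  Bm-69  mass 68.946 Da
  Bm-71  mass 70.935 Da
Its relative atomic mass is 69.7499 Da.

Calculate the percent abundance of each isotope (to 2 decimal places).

With x = fraction of Bm-69 (so Bm-71 is 1 − x):
68.946·x + 70.935·(1 − x) = 69.7499
(68.946 − 70.935)·x = 69.7499 − 70.935
x = -1.1851 / -1.989 = 0.59583 → 59.58% Bm-69, 40.42% Bm-71.

Bm-69: 59.58%, Bm-71: 40.42%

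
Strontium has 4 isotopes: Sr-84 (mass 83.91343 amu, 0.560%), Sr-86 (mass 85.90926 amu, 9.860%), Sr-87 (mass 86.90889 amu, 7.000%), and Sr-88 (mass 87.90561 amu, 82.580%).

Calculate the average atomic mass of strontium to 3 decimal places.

87.617 amu

The abundance-weighted mean is 0.00560 × 83.91343 + 0.09860 × 85.90926 + 0.07000 × 86.90889 + 0.82580 × 87.90561
= 0.469915 + 8.470653 + 6.083622 + 72.592453 = 87.616643 amu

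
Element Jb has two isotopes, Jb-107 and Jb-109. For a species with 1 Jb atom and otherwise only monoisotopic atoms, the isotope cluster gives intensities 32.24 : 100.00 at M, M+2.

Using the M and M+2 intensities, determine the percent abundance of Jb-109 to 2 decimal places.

75.62%

Let p = fractional abundance of Jb-107. I(M+2)/I(M) = [C(1,1)·p^0·(1−p)] / p^1 = 1·(1−p)/p = 100.00/32.24 = 3.1017
(1−p)/p = 3.1017/1 = 3.1017  ⇒  p = 1/(1 + 3.1017) = 0.2438
Jb-107: 24.38%, Jb-109: 75.62%.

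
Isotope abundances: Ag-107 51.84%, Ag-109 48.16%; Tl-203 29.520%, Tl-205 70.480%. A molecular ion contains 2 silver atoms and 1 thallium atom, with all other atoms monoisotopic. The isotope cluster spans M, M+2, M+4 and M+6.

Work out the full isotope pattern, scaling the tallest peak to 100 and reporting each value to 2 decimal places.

18.87 : 80.12 : 100.00 : 38.89

Silver pattern (n=2): 0.26873856 : 0.49932288 : 0.23193856
Thallium pattern (n=1): 0.2952 : 0.7048
Convolve the two distributions (both contribute in 2-u steps):
  M: 0.26873856×0.2952 = 0.079332
  M+2: 0.26873856×0.7048 + 0.49932288×0.2952 = 0.336807
  M+4: 0.49932288×0.7048 + 0.23193856×0.2952 = 0.420391
  M+6: 0.23193856×0.7048 = 0.163470
Scale to base peak (0.420391) = 100: 18.87 : 80.12 : 100.00 : 38.89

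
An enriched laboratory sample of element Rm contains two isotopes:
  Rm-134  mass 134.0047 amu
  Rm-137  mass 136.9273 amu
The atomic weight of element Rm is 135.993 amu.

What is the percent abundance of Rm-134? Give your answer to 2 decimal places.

31.97%

Let x be the fractional abundance of Rm-134; then Rm-137 has abundance 1 − x.
134.0047·x + 136.9273·(1 − x) = 135.993
(134.0047 − 136.9273)·x = 135.993 − 136.9273
x = -0.9343 / -2.9226 = 0.31968 → 31.97% Rm-134, 68.03% Rm-137.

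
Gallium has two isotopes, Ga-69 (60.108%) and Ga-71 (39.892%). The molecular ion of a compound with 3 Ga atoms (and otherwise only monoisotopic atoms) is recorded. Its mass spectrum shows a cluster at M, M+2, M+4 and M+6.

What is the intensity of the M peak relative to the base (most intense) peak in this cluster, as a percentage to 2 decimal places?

(0.60108 + 0.39892)^3 gives M 0.2172, M+2 0.4324, M+4 0.2870, M+6 0.0635; the largest is M+2.
P(M+2) = C(3,1) × 0.60108^2 × 0.39892^1 = 3 × 0.36129717 × 0.39892 = 0.432386 (base)
P(M) = C(3,0) × 0.60108^3 × 0.39892^0 = 1 × 0.2171685 × 1.0000 = 0.217169
Relative intensity = 0.217169 / 0.432386 × 100 = 50.23

50.23%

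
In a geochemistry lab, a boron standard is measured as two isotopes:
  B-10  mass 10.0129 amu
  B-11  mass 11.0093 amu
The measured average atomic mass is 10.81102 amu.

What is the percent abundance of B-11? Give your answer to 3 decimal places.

With x = fraction of B-10 (so B-11 is 1 − x):
10.0129·x + 11.0093·(1 − x) = 10.81102
(10.0129 − 11.0093)·x = 10.81102 − 11.0093
x = -0.19828 / -0.9964 = 0.19900 → 19.900% B-10, 80.100% B-11.

80.100%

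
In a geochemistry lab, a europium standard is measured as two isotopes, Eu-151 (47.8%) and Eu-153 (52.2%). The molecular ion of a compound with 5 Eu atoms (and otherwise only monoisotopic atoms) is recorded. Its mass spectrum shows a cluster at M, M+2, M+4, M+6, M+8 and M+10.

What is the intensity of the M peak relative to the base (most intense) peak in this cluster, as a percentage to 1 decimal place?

Term probabilities: M 0.0250, M+2 0.1363, M+4 0.2976, M+6 0.3250, M+8 0.1775, M+10 0.0388. Base peak = M+6.
P(M+6) = C(5,3) × 0.478^2 × 0.522^3 = 10 × 0.228484 × 0.14223665 = 0.324988 (base)
P(M) = C(5,0) × 0.478^5 × 0.522^0 = 1 × 0.02495396 × 1.0000 = 0.024954
Relative intensity = 0.024954 / 0.324988 × 100 = 7.7

7.7%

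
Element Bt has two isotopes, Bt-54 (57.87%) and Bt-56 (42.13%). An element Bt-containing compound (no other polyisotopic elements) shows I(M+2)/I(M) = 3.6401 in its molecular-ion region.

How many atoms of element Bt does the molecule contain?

5

The M+2/M ratio from n Bt atoms is n · q/p = n · 0.4213/0.5787.
n = 3.6401 × 0.5787/0.4213 = 5.00 ≈ 5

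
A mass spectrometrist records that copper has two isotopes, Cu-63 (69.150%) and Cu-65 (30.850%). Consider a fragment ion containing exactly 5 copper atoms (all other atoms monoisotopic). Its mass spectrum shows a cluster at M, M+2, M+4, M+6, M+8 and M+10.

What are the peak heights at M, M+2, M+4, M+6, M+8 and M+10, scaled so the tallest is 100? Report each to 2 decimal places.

44.83 : 100.00 : 89.23 : 39.81 : 8.88 : 0.79

Expanding (0.69150 + 0.30850)^5:
P(M) = 0.69150^5 = 0.158111
P(M+2) = 5 × 0.69150^4 × 0.30850^1 = 0.352691
P(M+4) = 10 × 0.69150^3 × 0.30850^2 = 0.314693
P(M+6) = 10 × 0.69150^2 × 0.30850^3 = 0.140394
P(M+8) = 5 × 0.69150^1 × 0.30850^4 = 0.031317
P(M+10) = 0.30850^5 = 0.002794
The M+2 peak is largest (0.352691); scaling to 100 gives 44.83 : 100.00 : 89.23 : 39.81 : 8.88 : 0.79.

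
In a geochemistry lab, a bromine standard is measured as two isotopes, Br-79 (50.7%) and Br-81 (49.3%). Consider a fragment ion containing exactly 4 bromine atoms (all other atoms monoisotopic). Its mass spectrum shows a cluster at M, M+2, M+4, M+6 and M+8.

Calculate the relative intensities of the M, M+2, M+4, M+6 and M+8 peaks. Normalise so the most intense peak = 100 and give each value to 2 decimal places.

Each Br atom is independently Br-79 (p = 0.507) or Br-81 (q = 0.493); the cluster is the binomial expansion (p + q)^4.
P(M) = 0.507^4 = 0.066074
P(M+2) = 4 × 0.507^3 × 0.493^1 = 0.256999
P(M+4) = 6 × 0.507^2 × 0.493^2 = 0.374853
P(M+6) = 4 × 0.507^1 × 0.493^3 = 0.243001
P(M+8) = 0.493^4 = 0.059073
The M+4 peak is largest (0.374853); scaling to 100 gives 17.63 : 68.56 : 100.00 : 64.83 : 15.76.

17.63 : 68.56 : 100.00 : 64.83 : 15.76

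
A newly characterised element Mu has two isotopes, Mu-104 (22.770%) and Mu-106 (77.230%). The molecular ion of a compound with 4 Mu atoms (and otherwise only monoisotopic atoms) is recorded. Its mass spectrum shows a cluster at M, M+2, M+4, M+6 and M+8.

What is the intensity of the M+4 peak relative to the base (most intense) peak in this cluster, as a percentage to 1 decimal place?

(0.22770 + 0.77230)^4 gives M 0.0027, M+2 0.0365, M+4 0.1855, M+6 0.4195, M+8 0.3557; the largest is M+6.
P(M+6) = C(4,3) × 0.22770^1 × 0.77230^3 = 4 × 0.2277 × 0.46063624 = 0.419547 (base)
P(M+4) = C(4,2) × 0.22770^2 × 0.77230^2 = 6 × 0.05184729 × 0.59644729 = 0.185545
Relative intensity = 0.185545 / 0.419547 × 100 = 44.2

44.2%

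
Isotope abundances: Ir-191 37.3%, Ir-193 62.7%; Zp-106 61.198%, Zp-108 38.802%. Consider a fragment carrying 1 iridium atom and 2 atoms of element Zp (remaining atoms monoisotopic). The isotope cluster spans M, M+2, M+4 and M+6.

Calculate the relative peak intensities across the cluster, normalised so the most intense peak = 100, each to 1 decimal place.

Iridium pattern (n=1): 0.3730 : 0.6270
Element Zp pattern (n=2): 0.37451952 : 0.47492096 : 0.15055952
Convolve the two distributions (both contribute in 2-u steps):
  M: 0.3730×0.37451952 = 0.139696
  M+2: 0.3730×0.47492096 + 0.6270×0.37451952 = 0.411969
  M+4: 0.3730×0.15055952 + 0.6270×0.47492096 = 0.353934
  M+6: 0.6270×0.15055952 = 0.094401
Scale to base peak (0.411969) = 100: 33.9 : 100.0 : 85.9 : 22.9

33.9 : 100.0 : 85.9 : 22.9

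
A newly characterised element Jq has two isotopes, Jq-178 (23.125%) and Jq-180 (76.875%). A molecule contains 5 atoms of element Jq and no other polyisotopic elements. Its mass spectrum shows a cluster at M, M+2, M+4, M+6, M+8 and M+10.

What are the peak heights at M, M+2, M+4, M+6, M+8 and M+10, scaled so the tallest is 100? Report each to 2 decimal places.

The 5 Jq atoms are independent, so intensities follow the terms of (0.23125 + 0.76875)^5.
P(M) = 0.23125^5 = 0.000661
P(M+2) = 5 × 0.23125^4 × 0.76875^1 = 0.010992
P(M+4) = 10 × 0.23125^3 × 0.76875^2 = 0.073083
P(M+6) = 10 × 0.23125^2 × 0.76875^3 = 0.242951
P(M+8) = 5 × 0.23125^1 × 0.76875^4 = 0.403824
P(M+10) = 0.76875^5 = 0.268488
The M+8 peak is largest (0.403824); scaling to 100 gives 0.16 : 2.72 : 18.10 : 60.16 : 100.00 : 66.49.

0.16 : 2.72 : 18.10 : 60.16 : 100.00 : 66.49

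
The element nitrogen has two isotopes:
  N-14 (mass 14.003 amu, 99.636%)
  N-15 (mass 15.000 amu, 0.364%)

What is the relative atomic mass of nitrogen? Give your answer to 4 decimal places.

Weight each isotope mass by its fractional abundance: 0.99636 × 14.003 + 0.00364 × 15.000
= 13.95203 + 0.05460 = 14.00663 amu

14.0066 amu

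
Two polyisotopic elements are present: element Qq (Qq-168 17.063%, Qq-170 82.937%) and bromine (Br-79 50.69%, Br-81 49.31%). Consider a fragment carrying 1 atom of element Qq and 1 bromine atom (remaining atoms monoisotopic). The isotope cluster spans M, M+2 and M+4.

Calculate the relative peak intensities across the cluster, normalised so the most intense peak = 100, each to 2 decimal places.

Element Qq pattern (n=1): 0.17063 : 0.82937
Bromine pattern (n=1): 0.5069 : 0.4931
Convolve the two distributions (both contribute in 2-u steps):
  M: 0.17063×0.5069 = 0.086492
  M+2: 0.17063×0.4931 + 0.82937×0.5069 = 0.504545
  M+4: 0.82937×0.4931 = 0.408962
Scale to base peak (0.504545) = 100: 17.14 : 100.00 : 81.06

17.14 : 100.00 : 81.06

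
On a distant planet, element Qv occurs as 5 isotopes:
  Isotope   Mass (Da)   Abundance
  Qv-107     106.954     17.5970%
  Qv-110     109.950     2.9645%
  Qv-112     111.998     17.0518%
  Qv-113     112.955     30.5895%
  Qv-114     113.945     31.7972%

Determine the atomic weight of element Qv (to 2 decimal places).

111.96 Da

Weight each isotope mass by its fractional abundance: 0.175970 × 106.954 + 0.029645 × 109.950 + 0.170518 × 111.998 + 0.305895 × 112.955 + 0.317972 × 113.945
= 18.8207 + 3.2595 + 19.0977 + 34.5524 + 36.2313 = 111.9616 Da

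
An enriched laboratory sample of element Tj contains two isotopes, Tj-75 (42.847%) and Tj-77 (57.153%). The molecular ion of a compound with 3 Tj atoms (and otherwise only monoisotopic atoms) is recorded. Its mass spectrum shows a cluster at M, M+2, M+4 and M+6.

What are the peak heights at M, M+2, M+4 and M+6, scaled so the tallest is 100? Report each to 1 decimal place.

The 3 Tj atoms are independent, so intensities follow the terms of (0.42847 + 0.57153)^3.
P(M) = 0.42847^3 = 0.078661
P(M+2) = 3 × 0.42847^2 × 0.57153^1 = 0.314776
P(M+4) = 3 × 0.42847^1 × 0.57153^2 = 0.419875
P(M+6) = 0.57153^3 = 0.186688
The M+4 peak is largest (0.419875); scaling to 100 gives 18.7 : 75.0 : 100.0 : 44.5.

18.7 : 75.0 : 100.0 : 44.5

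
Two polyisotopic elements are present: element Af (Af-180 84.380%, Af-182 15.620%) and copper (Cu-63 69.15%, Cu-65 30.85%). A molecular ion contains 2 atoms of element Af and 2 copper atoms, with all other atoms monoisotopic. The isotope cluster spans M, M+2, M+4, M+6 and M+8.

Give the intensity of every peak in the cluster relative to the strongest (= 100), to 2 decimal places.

79.21 : 100.00 : 44.65 : 8.26 : 0.54

Element Af pattern (n=2): 0.71199844 : 0.26360312 : 0.02439844
Copper pattern (n=2): 0.47817225 : 0.4266555 : 0.09517225
Convolve the two distributions (both contribute in 2-u steps):
  M: 0.71199844×0.47817225 = 0.340458
  M+2: 0.71199844×0.4266555 + 0.26360312×0.47817225 = 0.429826
  M+4: 0.71199844×0.09517225 + 0.26360312×0.4266555 + 0.02439844×0.47817225 = 0.191897
  M+6: 0.26360312×0.09517225 + 0.02439844×0.4266555 = 0.035497
  M+8: 0.02439844×0.09517225 = 0.002322
Scale to base peak (0.429826) = 100: 79.21 : 100.00 : 44.65 : 8.26 : 0.54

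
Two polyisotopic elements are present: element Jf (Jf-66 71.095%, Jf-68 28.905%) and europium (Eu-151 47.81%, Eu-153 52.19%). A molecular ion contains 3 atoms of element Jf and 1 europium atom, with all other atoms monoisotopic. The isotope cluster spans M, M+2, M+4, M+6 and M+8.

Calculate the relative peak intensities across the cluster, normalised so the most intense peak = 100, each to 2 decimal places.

Element Jf pattern (n=3): 0.35934961 : 0.43830088 : 0.17819941 : 0.0241501
Europium pattern (n=1): 0.4781 : 0.5219
Convolve the two distributions (both contribute in 2-u steps):
  M: 0.35934961×0.4781 = 0.171805
  M+2: 0.35934961×0.5219 + 0.43830088×0.4781 = 0.397096
  M+4: 0.43830088×0.5219 + 0.17819941×0.4781 = 0.313946
  M+6: 0.17819941×0.5219 + 0.0241501×0.4781 = 0.104548
  M+8: 0.0241501×0.5219 = 0.012604
Scale to base peak (0.397096) = 100: 43.27 : 100.00 : 79.06 : 26.33 : 3.17

43.27 : 100.00 : 79.06 : 26.33 : 3.17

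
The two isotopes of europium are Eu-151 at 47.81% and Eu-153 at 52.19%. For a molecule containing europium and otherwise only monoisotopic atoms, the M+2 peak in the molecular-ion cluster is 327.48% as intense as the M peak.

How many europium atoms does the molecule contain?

The M+2/M ratio from n Eu atoms is n · q/p = n · 0.5219/0.4781.
n = 3.2748 × 0.4781/0.5219 = 3.00 ≈ 3

3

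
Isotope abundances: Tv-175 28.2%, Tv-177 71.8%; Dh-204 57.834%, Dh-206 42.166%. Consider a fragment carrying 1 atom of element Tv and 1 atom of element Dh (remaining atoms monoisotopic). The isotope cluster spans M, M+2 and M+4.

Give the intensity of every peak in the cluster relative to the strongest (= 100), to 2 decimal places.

30.53 : 100.00 : 56.68

Element Tv pattern (n=1): 0.2820 : 0.7180
Element Dh pattern (n=1): 0.57834 : 0.42166
Convolve the two distributions (both contribute in 2-u steps):
  M: 0.2820×0.57834 = 0.163092
  M+2: 0.2820×0.42166 + 0.7180×0.57834 = 0.534156
  M+4: 0.7180×0.42166 = 0.302752
Scale to base peak (0.534156) = 100: 30.53 : 100.00 : 56.68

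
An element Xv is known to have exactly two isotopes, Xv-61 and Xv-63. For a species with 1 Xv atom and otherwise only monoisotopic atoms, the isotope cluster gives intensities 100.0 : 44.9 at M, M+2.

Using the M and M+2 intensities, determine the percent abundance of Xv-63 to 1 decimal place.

If p is the fraction of Xv that is Xv-61, then I(M+2)/I(M) = [C(1,1)·p^0·(1−p)] / p^1 = 1·(1−p)/p = 44.9/100.0 = 0.4490
(1−p)/p = 0.4490/1 = 0.4490  ⇒  p = 1/(1 + 0.4490) = 0.6901
Xv-61: 69.0%, Xv-63: 31.0%.

31.0%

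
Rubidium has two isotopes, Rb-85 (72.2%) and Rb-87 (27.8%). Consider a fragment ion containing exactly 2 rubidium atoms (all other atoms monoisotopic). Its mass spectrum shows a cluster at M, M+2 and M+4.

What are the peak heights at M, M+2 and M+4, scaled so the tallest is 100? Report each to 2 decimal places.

Expanding (0.722 + 0.278)^2:
P(M) = 0.722^2 = 0.521284
P(M+2) = 2 × 0.722^1 × 0.278^1 = 0.401432
P(M+4) = 0.278^2 = 0.077284
The M peak is largest (0.521284); scaling to 100 gives 100.00 : 77.01 : 14.83.

100.00 : 77.01 : 14.83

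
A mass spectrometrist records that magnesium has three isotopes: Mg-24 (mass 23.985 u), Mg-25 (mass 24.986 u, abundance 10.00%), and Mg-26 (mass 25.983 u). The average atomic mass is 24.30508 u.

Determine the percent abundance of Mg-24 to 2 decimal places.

78.99%

Let x and y be the fractions of Mg-24 and Mg-26. Then x + y = 1 − 0.1000 = 0.9000 and 23.985x + 25.983y = 24.30508 − 0.1000×24.986 = 21.80648.
Substituting: 23.985x + 25.983(0.9000 − x) = 21.80648
(23.985 − 25.983)x = -1.57822  ⇒  x = 0.78990, y = 0.11010
Mg-24: 78.99%, Mg-26: 11.01%.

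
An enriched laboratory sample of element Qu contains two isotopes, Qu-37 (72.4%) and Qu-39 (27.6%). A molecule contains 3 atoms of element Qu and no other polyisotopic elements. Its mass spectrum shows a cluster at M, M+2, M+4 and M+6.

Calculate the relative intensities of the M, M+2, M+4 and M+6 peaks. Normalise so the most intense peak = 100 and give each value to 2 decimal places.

87.44 : 100.00 : 38.12 : 4.84

Expanding (0.724 + 0.276)^3:
P(M) = 0.724^3 = 0.379503
P(M+2) = 3 × 0.724^2 × 0.276^1 = 0.434018
P(M+4) = 3 × 0.724^1 × 0.276^2 = 0.165454
P(M+6) = 0.276^3 = 0.021025
The M+2 peak is largest (0.434018); scaling to 100 gives 87.44 : 100.00 : 38.12 : 4.84.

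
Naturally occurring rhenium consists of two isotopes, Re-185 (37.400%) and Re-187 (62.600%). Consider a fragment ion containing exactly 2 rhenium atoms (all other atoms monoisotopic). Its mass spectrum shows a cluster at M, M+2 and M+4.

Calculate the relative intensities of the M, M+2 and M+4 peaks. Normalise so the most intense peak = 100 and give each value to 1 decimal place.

29.9 : 100.0 : 83.7

Each Re atom is independently Re-185 (p = 0.37400) or Re-187 (q = 0.62600); the cluster is the binomial expansion (p + q)^2.
P(M) = 0.37400^2 = 0.139876
P(M+2) = 2 × 0.37400^1 × 0.62600^1 = 0.468248
P(M+4) = 0.62600^2 = 0.391876
The M+2 peak is largest (0.468248); scaling to 100 gives 29.9 : 100.0 : 83.7.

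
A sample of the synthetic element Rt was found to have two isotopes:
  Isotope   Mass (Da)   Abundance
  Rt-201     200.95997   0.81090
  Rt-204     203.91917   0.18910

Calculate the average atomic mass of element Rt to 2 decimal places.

Weight each isotope mass by its fractional abundance: 0.81090 × 200.95997 + 0.18910 × 203.91917
= 162.958440 + 38.561115 = 201.519555 Da

201.52 Da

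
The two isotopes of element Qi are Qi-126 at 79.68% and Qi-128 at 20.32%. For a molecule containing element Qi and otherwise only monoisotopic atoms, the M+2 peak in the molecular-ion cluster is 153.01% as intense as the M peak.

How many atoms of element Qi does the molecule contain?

6

For n independent Qi atoms, I(M+2)/I(M) = n · (abundance Qi-128) / (abundance Qi-126) = n · 0.2032/0.7968.
n = 1.5301 × 0.7968/0.2032 = 6.00 ≈ 6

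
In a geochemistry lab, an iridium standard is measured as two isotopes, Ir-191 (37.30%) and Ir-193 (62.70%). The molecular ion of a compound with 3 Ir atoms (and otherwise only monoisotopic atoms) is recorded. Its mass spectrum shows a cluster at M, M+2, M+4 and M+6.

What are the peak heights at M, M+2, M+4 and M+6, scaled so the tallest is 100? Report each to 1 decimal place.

The 3 Ir atoms are independent, so intensities follow the terms of (0.3730 + 0.6270)^3.
P(M) = 0.3730^3 = 0.051895
P(M+2) = 3 × 0.3730^2 × 0.6270^1 = 0.261702
P(M+4) = 3 × 0.3730^1 × 0.6270^2 = 0.439911
P(M+6) = 0.6270^3 = 0.246492
The M+4 peak is largest (0.439911); scaling to 100 gives 11.8 : 59.5 : 100.0 : 56.0.

11.8 : 59.5 : 100.0 : 56.0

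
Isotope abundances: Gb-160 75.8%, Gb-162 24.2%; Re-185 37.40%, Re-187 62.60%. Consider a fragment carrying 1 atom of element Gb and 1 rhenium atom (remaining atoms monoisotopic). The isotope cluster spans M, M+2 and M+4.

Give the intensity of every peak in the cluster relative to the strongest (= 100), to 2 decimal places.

50.17 : 100.00 : 26.81

Element Gb pattern (n=1): 0.7580 : 0.2420
Rhenium pattern (n=1): 0.3740 : 0.6260
Convolve the two distributions (both contribute in 2-u steps):
  M: 0.7580×0.3740 = 0.283492
  M+2: 0.7580×0.6260 + 0.2420×0.3740 = 0.565016
  M+4: 0.2420×0.6260 = 0.151492
Scale to base peak (0.565016) = 100: 50.17 : 100.00 : 26.81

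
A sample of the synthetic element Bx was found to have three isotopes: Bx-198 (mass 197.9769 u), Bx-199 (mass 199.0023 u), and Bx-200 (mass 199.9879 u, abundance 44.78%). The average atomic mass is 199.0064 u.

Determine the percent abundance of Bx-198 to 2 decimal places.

42.64%

Let x and y be the fractions of Bx-198 and Bx-199. Then x + y = 1 − 0.4478 = 0.5522 and 197.9769x + 199.0023y = 199.0064 − 0.4478×199.9879 = 109.45181838.
Substituting: 197.9769x + 199.0023(0.5522 − x) = 109.45181838
(197.9769 − 199.0023)x = -0.43725168  ⇒  x = 0.42642, y = 0.12578
Bx-198: 42.64%, Bx-199: 12.58%.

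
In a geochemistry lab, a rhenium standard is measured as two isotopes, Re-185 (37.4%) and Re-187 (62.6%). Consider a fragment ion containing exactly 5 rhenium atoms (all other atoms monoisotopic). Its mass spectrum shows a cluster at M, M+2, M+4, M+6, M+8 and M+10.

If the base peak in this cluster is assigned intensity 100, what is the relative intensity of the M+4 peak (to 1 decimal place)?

Term probabilities: M 0.0073, M+2 0.0612, M+4 0.2050, M+6 0.3431, M+8 0.2872, M+10 0.0961. Base peak = M+6.
P(M+6) = C(5,3) × 0.374^2 × 0.626^3 = 10 × 0.139876 × 0.24531438 = 0.343136 (base)
P(M+4) = C(5,2) × 0.374^3 × 0.626^2 = 10 × 0.05231362 × 0.391876 = 0.205005
Relative intensity = 0.205005 / 0.343136 × 100 = 59.7

59.7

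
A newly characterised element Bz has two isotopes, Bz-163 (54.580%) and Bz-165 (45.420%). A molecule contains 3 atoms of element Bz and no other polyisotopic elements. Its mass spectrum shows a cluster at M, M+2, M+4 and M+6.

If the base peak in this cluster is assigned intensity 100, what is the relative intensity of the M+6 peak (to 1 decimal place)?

23.1

Binomial terms of (0.54580 + 0.45420)^3: M 0.1626, M+2 0.4059, M+4 0.3378, M+6 0.0937 → M+2 is the base peak.
P(M+2) = C(3,1) × 0.54580^2 × 0.45420^1 = 3 × 0.29789764 × 0.4542 = 0.405915 (base)
P(M+6) = C(3,3) × 0.54580^0 × 0.45420^3 = 1 × 1.0000 × 0.09370039 = 0.093700
Relative intensity = 0.093700 / 0.405915 × 100 = 23.1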